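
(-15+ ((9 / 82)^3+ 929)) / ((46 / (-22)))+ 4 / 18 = -49865794091 / 114133176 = -436.91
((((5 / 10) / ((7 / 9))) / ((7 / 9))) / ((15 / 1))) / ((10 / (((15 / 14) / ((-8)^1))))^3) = -0.00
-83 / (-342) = 83 / 342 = 0.24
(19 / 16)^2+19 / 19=617 / 256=2.41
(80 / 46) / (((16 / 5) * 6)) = 0.09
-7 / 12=-0.58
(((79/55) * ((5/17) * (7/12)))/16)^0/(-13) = -1/13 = -0.08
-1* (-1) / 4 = 1 / 4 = 0.25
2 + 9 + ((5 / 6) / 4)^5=87591989 / 7962624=11.00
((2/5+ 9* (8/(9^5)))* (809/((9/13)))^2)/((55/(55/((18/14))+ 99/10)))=313727731199779/597871125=524741.40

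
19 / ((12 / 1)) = 19 / 12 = 1.58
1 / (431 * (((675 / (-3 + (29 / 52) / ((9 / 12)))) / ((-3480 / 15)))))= 20416 / 11346075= 0.00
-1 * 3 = -3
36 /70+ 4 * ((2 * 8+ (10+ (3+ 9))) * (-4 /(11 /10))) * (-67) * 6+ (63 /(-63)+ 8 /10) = 85545721 /385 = 222196.68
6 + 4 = 10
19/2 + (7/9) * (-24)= -55/6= -9.17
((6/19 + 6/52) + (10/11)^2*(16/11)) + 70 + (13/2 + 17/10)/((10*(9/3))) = 1772985131/24656775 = 71.91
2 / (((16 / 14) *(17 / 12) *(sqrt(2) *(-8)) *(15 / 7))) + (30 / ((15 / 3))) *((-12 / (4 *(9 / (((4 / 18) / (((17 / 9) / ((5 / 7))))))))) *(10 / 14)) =-100 / 833 -49 *sqrt(2) / 1360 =-0.17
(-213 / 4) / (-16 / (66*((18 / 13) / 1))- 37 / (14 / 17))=1.18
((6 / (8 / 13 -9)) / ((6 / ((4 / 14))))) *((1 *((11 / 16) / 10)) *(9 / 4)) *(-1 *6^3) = 34749 / 30520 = 1.14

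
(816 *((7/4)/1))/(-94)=-714/47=-15.19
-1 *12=-12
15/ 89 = 0.17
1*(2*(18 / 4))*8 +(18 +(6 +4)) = 100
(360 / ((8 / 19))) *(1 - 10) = -7695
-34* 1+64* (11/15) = 194/15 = 12.93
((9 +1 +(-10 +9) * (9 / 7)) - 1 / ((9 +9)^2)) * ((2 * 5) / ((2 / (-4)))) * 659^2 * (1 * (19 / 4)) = -815108523115 / 2268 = -359395292.38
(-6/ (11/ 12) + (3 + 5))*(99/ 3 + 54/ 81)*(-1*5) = -8080/ 33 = -244.85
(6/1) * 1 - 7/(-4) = 31/4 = 7.75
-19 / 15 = -1.27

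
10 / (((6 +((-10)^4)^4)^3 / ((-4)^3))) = -80 / 125000000000000225000000000000135000000000000027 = -0.00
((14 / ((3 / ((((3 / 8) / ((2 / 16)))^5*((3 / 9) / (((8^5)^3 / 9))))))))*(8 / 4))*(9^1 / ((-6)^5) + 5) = 272097 / 281474976710656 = 0.00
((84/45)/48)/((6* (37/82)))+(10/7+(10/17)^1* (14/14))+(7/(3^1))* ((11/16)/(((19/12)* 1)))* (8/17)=113296147/45174780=2.51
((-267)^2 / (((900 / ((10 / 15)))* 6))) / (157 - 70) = 7921 / 78300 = 0.10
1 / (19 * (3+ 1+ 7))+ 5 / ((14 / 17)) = 17779 / 2926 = 6.08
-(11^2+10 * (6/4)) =-136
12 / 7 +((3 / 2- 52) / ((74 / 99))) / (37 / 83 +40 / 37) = -620483 / 14588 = -42.53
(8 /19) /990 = 4 /9405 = 0.00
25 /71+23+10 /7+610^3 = 112809569316 /497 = 226981024.78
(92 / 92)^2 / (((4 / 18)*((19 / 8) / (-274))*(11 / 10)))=-98640 / 209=-471.96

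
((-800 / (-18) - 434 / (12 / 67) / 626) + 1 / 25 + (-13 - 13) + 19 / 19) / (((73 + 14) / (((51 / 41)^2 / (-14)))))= -43831763 / 2209842600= -0.02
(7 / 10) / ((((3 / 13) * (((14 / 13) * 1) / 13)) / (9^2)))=59319 / 20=2965.95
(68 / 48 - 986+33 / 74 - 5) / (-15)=439177 / 6660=65.94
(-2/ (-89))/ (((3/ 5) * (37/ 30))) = 0.03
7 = 7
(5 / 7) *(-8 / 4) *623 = -890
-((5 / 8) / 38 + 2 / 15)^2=-466489 / 20793600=-0.02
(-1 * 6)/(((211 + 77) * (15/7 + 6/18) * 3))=-7/2496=-0.00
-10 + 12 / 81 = -266 / 27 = -9.85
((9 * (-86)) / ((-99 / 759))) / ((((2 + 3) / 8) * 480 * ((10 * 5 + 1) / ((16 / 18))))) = 3956 / 11475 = 0.34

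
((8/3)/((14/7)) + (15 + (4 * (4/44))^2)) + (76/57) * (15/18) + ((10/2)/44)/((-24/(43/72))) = 14697923/836352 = 17.57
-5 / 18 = -0.28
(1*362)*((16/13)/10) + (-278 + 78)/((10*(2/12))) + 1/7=-34263/455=-75.30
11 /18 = 0.61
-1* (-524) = 524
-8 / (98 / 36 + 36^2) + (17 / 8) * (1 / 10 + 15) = 59997239 / 1870160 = 32.08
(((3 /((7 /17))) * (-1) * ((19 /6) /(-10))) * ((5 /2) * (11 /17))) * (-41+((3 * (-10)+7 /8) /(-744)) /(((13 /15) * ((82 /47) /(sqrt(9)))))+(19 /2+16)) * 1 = -57.56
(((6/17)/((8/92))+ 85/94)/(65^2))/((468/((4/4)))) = 7931/3159725400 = 0.00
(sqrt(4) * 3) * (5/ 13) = 30/ 13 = 2.31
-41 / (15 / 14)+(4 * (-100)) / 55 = -7514 / 165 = -45.54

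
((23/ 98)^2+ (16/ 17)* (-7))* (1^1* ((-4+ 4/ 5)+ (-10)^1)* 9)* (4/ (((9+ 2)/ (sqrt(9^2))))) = 103678866/ 40817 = 2540.09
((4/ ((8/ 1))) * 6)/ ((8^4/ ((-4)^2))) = 3/ 256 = 0.01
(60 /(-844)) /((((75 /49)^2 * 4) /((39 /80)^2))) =-1217307 /675200000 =-0.00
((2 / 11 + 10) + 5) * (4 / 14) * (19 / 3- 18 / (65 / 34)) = -200734 / 15015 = -13.37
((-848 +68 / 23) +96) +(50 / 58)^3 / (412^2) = -71321962815473 / 95217387568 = -749.04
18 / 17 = 1.06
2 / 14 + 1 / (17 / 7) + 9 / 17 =129 / 119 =1.08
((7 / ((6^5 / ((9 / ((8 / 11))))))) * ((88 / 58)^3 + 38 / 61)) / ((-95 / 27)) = -235735731 / 18090784640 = -0.01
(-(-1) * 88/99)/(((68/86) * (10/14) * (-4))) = -301/765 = -0.39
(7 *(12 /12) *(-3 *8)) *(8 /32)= -42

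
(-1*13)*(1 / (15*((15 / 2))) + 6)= -17576 / 225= -78.12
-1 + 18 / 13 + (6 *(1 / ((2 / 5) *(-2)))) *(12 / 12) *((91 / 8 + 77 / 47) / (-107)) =1356455 / 1046032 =1.30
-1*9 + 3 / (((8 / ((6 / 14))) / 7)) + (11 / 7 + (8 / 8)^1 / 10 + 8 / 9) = -13393 / 2520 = -5.31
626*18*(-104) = -1171872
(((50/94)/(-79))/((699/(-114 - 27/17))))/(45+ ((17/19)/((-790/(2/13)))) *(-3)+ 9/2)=40446250/1798193941179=0.00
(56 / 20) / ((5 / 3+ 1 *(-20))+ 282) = 0.01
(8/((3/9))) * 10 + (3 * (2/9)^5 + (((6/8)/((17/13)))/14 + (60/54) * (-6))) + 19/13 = 57205656617/243596808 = 234.84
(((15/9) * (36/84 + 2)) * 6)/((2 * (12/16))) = 340/21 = 16.19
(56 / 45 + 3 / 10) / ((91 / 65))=139 / 126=1.10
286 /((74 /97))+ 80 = 16831 /37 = 454.89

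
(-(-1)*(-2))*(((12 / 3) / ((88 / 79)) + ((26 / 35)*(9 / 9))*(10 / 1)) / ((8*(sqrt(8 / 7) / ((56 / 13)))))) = -1697*sqrt(14) / 572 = -11.10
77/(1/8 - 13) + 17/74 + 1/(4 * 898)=-78720257/13689112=-5.75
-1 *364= -364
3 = 3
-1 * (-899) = 899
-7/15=-0.47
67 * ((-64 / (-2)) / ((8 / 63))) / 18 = 938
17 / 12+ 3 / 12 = 1.67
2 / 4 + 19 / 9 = 47 / 18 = 2.61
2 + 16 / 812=410 / 203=2.02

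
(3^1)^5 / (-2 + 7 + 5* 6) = 243 / 35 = 6.94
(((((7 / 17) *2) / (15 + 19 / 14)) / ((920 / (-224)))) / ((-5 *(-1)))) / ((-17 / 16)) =87808 / 38054075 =0.00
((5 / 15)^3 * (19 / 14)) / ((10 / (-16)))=-76 / 945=-0.08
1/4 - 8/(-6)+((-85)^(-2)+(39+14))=4732387/86700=54.58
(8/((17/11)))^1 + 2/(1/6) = 292/17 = 17.18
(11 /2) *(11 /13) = 4.65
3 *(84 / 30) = 42 / 5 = 8.40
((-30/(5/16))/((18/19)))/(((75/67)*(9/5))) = -20368/405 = -50.29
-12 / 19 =-0.63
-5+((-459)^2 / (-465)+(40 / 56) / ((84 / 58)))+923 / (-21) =-7618341 / 15190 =-501.54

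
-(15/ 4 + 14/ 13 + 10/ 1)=-771/ 52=-14.83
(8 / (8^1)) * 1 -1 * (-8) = 9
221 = 221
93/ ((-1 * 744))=-1/ 8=-0.12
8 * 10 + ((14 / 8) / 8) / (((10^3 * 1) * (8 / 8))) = 2560007 / 32000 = 80.00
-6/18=-1/3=-0.33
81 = 81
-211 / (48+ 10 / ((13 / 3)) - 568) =2743 / 6730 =0.41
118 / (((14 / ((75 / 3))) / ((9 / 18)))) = 105.36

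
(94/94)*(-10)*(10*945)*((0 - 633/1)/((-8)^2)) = 14954625/16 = 934664.06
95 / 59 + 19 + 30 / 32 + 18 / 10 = 110201 / 4720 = 23.35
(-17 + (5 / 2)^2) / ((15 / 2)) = -43 / 30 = -1.43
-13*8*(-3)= 312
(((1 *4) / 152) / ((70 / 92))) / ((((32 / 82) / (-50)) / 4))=-4715 / 266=-17.73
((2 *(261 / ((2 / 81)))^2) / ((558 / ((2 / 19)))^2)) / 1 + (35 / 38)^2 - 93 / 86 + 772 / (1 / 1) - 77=41931560595 / 59670412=702.72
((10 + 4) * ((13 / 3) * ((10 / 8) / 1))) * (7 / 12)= 44.24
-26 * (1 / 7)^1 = -26 / 7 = -3.71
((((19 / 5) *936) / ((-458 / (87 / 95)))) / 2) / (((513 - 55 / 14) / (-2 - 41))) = 12255516 / 40802075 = 0.30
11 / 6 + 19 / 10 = 56 / 15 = 3.73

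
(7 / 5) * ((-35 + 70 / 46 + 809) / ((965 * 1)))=124859 / 110975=1.13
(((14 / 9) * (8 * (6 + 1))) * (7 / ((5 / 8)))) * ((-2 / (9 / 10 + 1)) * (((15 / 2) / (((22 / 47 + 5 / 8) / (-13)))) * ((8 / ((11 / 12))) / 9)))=68672880640 / 773091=88828.97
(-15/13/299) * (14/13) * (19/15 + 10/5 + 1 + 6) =-2156/50531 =-0.04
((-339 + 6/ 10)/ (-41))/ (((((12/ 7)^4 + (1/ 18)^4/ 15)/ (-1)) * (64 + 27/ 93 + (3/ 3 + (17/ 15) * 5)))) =-118983500693568/ 8834221430299519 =-0.01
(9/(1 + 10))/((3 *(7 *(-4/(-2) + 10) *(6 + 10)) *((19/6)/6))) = 9/23408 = 0.00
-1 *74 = -74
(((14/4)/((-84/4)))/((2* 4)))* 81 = -27/16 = -1.69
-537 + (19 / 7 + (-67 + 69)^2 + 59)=-3299 / 7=-471.29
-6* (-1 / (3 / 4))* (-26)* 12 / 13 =-192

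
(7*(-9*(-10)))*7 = 4410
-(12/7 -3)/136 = 9/952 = 0.01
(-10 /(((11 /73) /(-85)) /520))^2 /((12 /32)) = 8328758048000000 /363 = 22944237046831.96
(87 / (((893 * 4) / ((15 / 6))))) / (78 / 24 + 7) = 0.01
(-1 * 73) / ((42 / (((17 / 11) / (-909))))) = 1241 / 419958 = 0.00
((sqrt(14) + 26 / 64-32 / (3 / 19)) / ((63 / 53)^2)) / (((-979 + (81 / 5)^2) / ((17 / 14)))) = 0.24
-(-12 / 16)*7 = 21 / 4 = 5.25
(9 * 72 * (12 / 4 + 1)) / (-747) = -288 / 83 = -3.47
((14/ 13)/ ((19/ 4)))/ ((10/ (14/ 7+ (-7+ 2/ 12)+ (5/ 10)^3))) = -791/ 7410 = -0.11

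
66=66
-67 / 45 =-1.49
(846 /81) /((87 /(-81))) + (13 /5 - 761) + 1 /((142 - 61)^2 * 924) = -675213977447 /879042780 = -768.12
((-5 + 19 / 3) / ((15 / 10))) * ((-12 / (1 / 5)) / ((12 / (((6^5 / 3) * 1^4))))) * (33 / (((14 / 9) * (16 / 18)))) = -1924560 / 7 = -274937.14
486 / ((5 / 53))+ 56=26038 / 5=5207.60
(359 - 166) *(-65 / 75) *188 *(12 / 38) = -943384 / 95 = -9930.36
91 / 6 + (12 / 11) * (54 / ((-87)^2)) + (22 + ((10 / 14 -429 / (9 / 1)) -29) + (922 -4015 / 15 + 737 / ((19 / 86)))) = 29170782457 / 7382298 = 3951.45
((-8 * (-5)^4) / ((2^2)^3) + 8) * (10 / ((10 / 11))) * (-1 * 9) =55539 / 8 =6942.38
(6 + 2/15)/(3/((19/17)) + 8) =1748/3045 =0.57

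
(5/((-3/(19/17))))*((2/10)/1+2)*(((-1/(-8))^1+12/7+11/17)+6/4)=-264385/16184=-16.34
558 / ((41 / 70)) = 39060 / 41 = 952.68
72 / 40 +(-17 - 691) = -3531 / 5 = -706.20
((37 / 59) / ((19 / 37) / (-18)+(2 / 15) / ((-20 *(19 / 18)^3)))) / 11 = -4225486950 / 2534589673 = -1.67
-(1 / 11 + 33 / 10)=-373 / 110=-3.39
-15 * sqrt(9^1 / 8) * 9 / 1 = -143.19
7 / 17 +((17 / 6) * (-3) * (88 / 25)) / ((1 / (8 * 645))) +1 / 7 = -91860054 / 595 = -154386.65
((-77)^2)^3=208422380089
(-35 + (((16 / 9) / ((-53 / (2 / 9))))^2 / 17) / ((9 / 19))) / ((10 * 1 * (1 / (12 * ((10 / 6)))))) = -197383643878 / 2819766897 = -70.00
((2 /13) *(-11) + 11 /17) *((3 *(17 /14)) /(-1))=99 /26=3.81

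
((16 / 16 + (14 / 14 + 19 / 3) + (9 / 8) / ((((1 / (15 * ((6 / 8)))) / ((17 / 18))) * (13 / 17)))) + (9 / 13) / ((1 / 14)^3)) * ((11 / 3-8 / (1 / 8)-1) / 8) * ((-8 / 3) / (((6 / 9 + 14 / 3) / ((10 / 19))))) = 552166405 / 142272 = 3881.06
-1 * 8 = -8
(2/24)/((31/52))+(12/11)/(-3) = -229/1023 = -0.22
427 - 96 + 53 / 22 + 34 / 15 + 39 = 123643 / 330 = 374.68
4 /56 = 1 /14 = 0.07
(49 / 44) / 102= 49 / 4488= 0.01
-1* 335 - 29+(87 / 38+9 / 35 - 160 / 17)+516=3281499 / 22610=145.13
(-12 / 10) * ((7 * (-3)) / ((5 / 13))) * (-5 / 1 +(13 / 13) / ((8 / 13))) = -22113 / 100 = -221.13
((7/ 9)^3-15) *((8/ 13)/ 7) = -84736/ 66339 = -1.28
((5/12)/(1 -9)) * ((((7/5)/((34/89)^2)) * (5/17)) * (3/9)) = -0.05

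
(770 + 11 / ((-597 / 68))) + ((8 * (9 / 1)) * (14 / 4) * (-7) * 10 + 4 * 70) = -9904978 / 597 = -16591.25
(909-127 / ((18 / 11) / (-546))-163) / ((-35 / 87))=-750317 / 7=-107188.14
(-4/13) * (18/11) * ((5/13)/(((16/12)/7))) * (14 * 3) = -79380/1859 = -42.70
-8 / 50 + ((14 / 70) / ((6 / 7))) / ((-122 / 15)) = -1151 / 6100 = -0.19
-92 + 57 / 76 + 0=-365 / 4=-91.25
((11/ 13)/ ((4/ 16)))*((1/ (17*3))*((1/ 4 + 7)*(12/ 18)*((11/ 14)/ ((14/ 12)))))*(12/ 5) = 28072/ 54145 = 0.52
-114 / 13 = -8.77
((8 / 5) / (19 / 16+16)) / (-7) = -128 / 9625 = -0.01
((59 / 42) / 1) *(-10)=-295 / 21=-14.05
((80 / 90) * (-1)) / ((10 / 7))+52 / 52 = 0.38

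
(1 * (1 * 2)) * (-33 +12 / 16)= -129 / 2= -64.50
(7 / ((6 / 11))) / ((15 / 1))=77 / 90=0.86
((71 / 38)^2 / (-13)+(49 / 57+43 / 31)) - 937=-935.02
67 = 67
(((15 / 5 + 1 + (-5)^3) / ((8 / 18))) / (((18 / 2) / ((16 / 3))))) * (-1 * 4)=1936 / 3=645.33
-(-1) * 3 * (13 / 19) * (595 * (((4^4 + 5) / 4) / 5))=1211301 / 76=15938.17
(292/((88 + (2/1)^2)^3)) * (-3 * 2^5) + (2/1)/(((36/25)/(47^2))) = 3068.02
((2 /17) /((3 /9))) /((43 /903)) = 126 /17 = 7.41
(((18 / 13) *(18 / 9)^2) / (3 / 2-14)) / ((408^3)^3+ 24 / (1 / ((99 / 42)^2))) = -392 / 277171392498314645392706775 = -0.00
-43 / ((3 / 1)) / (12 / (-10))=215 / 18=11.94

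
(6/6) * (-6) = -6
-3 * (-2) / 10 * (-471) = -1413 / 5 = -282.60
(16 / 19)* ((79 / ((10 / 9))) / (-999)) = -632 / 10545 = -0.06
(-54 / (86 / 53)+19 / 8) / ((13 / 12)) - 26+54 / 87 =-1747745 / 32422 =-53.91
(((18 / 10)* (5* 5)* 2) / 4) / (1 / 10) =225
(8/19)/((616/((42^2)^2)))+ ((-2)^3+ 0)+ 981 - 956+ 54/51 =7621139/3553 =2144.99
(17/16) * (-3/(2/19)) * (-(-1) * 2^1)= -60.56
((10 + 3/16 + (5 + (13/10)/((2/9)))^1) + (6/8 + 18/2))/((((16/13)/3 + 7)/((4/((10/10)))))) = 16.62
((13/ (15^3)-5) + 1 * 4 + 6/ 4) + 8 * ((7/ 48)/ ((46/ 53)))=573821/ 310500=1.85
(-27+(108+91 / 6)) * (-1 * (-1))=577 / 6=96.17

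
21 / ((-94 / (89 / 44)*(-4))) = 1869 / 16544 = 0.11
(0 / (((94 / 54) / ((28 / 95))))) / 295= 0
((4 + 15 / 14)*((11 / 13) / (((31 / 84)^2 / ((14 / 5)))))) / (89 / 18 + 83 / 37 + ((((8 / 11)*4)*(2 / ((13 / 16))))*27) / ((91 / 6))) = 3673820326176 / 830182140395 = 4.43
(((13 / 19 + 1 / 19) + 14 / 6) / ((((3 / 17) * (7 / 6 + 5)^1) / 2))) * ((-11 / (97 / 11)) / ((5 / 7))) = -2015860 / 204573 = -9.85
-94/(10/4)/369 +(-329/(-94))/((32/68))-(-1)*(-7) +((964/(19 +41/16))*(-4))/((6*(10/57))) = -575594903/3394800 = -169.55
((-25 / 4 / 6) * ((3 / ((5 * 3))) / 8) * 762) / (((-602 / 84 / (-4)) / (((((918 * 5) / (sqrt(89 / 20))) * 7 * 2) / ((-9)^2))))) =-4165.26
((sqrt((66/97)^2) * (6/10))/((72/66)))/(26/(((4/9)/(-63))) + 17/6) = -0.00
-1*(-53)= 53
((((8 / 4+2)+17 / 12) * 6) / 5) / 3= 13 / 6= 2.17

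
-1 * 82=-82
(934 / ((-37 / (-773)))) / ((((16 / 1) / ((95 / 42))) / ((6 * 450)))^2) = 164933403609375 / 58016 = 2842895125.64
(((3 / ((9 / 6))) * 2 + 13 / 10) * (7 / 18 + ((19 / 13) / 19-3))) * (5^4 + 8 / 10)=-32780447 / 3900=-8405.24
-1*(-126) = 126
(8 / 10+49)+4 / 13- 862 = -52773 / 65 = -811.89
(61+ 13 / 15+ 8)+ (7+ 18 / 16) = 9359 / 120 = 77.99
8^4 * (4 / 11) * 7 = 114688 / 11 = 10426.18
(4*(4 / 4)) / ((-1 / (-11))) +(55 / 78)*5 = 3707 / 78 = 47.53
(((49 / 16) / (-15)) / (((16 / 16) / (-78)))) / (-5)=-637 / 200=-3.18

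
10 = 10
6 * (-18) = -108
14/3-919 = -2743/3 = -914.33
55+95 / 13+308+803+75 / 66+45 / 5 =338465 / 286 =1183.44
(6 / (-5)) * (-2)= 12 / 5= 2.40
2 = 2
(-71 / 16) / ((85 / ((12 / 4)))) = -213 / 1360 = -0.16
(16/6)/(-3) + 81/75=43/225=0.19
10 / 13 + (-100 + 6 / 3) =-1264 / 13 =-97.23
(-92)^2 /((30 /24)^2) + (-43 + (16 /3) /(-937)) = 377654639 /70275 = 5373.95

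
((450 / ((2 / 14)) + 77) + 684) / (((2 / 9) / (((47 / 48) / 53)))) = 551451 / 1696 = 325.15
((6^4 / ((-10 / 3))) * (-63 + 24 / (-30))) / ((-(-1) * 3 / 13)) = 2687256 / 25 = 107490.24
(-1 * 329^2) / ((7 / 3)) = -46389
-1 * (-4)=4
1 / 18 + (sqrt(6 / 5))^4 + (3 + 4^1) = 8.50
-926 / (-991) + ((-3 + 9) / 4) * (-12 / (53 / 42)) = -700118 / 52523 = -13.33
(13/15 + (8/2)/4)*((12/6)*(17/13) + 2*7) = 2016/65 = 31.02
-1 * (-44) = 44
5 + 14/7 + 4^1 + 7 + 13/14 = 265/14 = 18.93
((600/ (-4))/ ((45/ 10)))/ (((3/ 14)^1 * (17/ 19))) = -26600/ 153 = -173.86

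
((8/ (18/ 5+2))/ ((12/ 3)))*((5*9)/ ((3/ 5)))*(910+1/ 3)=341375/ 14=24383.93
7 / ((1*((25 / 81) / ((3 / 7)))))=9.72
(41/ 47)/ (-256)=-0.00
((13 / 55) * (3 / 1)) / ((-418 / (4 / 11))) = -78 / 126445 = -0.00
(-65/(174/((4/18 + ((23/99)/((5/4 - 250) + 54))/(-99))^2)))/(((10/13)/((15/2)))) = -608183286339005/3380988451165578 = -0.18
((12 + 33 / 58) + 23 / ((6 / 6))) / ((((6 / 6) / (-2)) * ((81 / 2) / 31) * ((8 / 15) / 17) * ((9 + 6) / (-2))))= 231.42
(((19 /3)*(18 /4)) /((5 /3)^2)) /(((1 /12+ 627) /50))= 6156 /7525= 0.82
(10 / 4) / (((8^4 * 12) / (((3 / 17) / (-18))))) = -5 / 10027008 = -0.00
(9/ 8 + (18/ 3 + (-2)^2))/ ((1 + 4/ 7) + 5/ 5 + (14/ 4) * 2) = 623/ 536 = 1.16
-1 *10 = -10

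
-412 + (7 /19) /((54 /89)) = -411.39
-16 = -16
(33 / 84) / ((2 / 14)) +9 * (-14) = -493 / 4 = -123.25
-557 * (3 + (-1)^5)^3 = -4456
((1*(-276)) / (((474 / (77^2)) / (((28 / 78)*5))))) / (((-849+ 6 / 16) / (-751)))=-114701011040 / 20916909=-5483.65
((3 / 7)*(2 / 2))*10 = 30 / 7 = 4.29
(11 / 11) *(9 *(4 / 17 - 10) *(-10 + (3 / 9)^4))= 134294 / 153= 877.74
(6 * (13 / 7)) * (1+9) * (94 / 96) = 3055 / 28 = 109.11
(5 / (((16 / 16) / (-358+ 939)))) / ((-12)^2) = 2905 / 144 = 20.17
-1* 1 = -1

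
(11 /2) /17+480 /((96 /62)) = 10551 /34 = 310.32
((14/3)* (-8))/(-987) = 16/423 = 0.04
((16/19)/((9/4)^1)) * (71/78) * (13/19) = 2272/9747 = 0.23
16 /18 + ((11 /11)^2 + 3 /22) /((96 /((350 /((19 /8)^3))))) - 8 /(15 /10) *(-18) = 66001528 /679041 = 97.20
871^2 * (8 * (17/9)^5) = 8617293874696/59049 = 145934628.44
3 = 3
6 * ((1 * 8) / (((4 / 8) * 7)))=96 / 7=13.71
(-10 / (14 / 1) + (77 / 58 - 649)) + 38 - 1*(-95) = -209247 / 406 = -515.39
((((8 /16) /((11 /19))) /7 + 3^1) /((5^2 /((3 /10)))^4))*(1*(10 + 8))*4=350649 /75195312500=0.00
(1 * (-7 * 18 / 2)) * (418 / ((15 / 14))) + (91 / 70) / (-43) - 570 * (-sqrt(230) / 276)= -2113745 / 86 + 95 * sqrt(230) / 46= -24547.11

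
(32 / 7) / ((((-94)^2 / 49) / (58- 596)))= -30128 / 2209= -13.64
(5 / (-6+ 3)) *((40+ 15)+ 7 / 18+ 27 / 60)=-10051 / 108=-93.06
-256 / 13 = -19.69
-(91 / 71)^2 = -8281 / 5041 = -1.64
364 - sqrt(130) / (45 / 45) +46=410 - sqrt(130)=398.60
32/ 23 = 1.39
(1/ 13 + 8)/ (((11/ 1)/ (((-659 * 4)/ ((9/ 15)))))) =-461300/ 143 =-3225.87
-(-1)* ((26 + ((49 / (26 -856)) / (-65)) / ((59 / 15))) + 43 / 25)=88234881 / 3183050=27.72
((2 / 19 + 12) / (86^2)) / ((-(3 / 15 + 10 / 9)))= -5175 / 4145458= -0.00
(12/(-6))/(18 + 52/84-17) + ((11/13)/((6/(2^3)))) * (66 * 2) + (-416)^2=38278015/221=173203.69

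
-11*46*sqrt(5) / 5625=-506*sqrt(5) / 5625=-0.20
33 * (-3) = -99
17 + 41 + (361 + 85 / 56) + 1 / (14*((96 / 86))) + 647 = 717415 / 672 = 1067.58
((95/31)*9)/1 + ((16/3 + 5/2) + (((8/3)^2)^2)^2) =1054593161/406782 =2592.53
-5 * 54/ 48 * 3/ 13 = -135/ 104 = -1.30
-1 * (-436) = 436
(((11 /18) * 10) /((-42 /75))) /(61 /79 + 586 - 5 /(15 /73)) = -9875 /508956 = -0.02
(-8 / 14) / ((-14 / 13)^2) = -169 / 343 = -0.49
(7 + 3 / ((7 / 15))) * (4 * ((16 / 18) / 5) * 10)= 6016 / 63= 95.49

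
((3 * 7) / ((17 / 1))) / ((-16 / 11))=-231 / 272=-0.85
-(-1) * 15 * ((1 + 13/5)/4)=27/2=13.50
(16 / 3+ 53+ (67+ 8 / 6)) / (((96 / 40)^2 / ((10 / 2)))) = 11875 / 108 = 109.95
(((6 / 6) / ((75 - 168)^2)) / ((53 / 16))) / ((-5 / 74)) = -1184 / 2291985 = -0.00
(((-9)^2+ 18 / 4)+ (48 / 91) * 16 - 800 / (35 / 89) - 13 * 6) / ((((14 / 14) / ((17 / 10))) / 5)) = -892109 / 52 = -17155.94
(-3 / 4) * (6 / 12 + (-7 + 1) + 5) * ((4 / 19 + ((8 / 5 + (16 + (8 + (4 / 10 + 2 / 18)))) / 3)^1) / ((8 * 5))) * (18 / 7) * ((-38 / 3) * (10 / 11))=-4573 / 1848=-2.47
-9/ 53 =-0.17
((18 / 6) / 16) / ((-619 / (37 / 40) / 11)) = -1221 / 396160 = -0.00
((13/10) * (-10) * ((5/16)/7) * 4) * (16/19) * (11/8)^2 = -7865/2128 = -3.70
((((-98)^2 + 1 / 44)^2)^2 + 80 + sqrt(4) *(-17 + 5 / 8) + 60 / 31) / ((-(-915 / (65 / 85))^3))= 723925572816250585052984153 / 145767663107931744000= 4966297.44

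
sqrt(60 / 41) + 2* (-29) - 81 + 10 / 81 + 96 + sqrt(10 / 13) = -40.79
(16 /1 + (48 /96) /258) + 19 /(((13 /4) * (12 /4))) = 17.95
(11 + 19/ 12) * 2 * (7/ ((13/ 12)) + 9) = 10117/ 26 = 389.12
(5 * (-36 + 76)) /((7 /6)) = 1200 /7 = 171.43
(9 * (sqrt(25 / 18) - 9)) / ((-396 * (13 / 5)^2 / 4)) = 225 / 1859 - 125 * sqrt(2) / 11154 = 0.11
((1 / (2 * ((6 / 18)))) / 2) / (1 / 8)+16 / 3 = 34 / 3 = 11.33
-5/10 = -1/2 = -0.50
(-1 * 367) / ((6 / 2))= -367 / 3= -122.33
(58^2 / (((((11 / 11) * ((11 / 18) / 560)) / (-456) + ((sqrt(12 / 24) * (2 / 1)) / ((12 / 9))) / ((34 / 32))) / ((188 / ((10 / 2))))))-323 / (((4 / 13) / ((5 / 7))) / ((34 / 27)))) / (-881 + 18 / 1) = 2171042399308592564101 / 1984932912299424955434-545160961750456074240 * sqrt(2) / 5251145270633399353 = -145.73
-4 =-4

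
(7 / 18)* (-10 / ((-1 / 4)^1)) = 140 / 9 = 15.56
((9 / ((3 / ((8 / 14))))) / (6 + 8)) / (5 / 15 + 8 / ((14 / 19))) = 18 / 1645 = 0.01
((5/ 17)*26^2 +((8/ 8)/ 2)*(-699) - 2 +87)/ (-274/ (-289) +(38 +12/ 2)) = -37961/ 25980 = -1.46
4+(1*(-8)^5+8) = -32756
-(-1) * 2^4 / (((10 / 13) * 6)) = 52 / 15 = 3.47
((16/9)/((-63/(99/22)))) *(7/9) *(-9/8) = 1/9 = 0.11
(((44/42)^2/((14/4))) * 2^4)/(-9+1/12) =-61952/110103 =-0.56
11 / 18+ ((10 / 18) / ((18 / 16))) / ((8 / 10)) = 1.23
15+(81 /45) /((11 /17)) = 978 /55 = 17.78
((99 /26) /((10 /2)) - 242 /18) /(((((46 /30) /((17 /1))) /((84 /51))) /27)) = -1869714 /299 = -6253.22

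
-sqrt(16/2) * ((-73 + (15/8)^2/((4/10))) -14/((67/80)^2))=48363891 * sqrt(2)/287296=238.07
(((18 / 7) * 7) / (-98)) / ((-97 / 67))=603 / 4753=0.13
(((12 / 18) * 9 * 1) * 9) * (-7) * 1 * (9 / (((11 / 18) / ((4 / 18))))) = -13608 / 11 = -1237.09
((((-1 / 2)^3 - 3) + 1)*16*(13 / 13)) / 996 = -17 / 498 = -0.03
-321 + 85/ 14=-4409/ 14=-314.93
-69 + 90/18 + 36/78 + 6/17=-13964/221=-63.19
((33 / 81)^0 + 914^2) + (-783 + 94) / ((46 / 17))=38416549 / 46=835142.37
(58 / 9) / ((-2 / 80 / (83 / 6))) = -96280 / 27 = -3565.93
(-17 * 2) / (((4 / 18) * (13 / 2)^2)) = -612 / 169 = -3.62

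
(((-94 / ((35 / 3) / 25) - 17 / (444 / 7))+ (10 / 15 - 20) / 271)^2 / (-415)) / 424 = -3208945714068249 / 13869858993074560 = -0.23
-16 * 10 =-160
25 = 25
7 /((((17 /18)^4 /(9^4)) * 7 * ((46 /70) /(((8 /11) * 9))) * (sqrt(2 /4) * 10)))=173564379072 * sqrt(2) /21130813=11616.07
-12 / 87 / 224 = -1 / 1624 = -0.00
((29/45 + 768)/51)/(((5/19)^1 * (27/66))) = 140.00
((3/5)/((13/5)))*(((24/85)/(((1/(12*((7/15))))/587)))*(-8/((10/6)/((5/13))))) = -28401408/71825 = -395.43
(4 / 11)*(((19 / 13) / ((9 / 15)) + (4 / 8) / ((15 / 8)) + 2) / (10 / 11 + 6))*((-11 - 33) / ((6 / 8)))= -161392 / 11115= -14.52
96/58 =48/29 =1.66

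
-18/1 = -18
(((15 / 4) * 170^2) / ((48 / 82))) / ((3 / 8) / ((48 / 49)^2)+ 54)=1137504000 / 334177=3403.90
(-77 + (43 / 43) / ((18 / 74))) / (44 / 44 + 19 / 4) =-2624 / 207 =-12.68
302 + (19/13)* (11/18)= 70877/234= 302.89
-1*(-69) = 69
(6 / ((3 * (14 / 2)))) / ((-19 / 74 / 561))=-83028 / 133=-624.27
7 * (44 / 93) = 308 / 93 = 3.31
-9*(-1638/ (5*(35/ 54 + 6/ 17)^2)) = 12423437208/ 4222805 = 2941.99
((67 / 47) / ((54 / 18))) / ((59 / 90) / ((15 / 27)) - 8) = -3350 / 48081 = -0.07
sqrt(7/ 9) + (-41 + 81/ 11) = -370/ 11 + sqrt(7)/ 3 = -32.75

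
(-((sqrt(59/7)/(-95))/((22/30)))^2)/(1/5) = -2655/305767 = -0.01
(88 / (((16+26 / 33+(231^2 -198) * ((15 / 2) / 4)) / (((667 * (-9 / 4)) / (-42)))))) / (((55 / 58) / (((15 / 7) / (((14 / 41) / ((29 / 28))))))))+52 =3299780550922 / 63194600917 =52.22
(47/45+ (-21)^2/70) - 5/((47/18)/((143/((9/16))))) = -2028133/4230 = -479.46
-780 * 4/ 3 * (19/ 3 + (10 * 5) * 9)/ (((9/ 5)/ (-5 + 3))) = 14237600/ 27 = 527318.52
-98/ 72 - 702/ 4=-176.86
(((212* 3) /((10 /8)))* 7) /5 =17808 /25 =712.32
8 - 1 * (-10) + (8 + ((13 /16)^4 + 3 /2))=1830801 /65536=27.94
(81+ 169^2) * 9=257778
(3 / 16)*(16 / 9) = 1 / 3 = 0.33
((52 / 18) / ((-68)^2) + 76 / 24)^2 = 4343469025 / 432972864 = 10.03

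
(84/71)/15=28/355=0.08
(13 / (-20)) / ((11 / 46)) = -2.72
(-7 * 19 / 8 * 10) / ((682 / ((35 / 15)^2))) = -32585 / 24552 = -1.33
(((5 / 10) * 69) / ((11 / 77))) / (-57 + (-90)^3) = -23 / 69434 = -0.00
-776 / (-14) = 388 / 7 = 55.43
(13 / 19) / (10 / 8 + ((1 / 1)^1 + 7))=52 / 703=0.07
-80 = -80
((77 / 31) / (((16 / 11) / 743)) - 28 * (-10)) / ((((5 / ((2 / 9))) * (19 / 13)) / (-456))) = -3328871 / 155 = -21476.59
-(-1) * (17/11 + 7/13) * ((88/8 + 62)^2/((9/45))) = 55525.94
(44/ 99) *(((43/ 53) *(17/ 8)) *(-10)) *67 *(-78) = 40044.09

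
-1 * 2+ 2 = 0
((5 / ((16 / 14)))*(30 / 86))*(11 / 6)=2.80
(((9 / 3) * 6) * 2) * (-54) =-1944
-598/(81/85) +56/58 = -1471802/2349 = -626.57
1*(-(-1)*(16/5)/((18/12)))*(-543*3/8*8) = -17376/5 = -3475.20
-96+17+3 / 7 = -550 / 7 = -78.57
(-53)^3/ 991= -148877/ 991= -150.23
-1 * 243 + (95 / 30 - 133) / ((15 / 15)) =-2237 / 6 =-372.83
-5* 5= -25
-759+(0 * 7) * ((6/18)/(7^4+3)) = -759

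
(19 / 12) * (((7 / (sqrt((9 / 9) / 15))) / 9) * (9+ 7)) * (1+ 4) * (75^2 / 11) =195116.21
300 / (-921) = -100 / 307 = -0.33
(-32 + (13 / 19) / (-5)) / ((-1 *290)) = 3053 / 27550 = 0.11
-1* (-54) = 54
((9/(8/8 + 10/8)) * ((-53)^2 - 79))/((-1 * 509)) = -10920/509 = -21.45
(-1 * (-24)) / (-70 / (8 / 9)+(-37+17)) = -96 / 395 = -0.24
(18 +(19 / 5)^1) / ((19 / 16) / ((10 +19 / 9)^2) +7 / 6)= 62161392 / 3349765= 18.56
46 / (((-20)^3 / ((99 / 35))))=-2277 / 140000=-0.02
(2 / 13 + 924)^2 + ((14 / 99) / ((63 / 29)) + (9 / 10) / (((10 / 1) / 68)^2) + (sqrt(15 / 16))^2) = 257219936202953 / 301158000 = 854102.95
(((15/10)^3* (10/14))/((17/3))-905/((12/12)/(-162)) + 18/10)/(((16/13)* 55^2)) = 9072364509/230384000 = 39.38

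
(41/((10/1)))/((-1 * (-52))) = 41/520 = 0.08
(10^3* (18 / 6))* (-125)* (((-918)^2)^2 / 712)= -33289862820750000 / 89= -374043402480337.08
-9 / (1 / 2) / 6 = -3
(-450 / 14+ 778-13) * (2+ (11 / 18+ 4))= 4845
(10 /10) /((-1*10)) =-1 /10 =-0.10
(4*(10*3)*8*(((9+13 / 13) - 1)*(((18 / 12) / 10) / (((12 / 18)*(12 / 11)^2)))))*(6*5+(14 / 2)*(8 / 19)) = 1022571 / 19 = 53819.53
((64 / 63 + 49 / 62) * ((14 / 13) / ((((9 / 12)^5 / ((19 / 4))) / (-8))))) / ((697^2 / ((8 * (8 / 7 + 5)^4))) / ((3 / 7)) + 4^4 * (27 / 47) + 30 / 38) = -6704954569198551040 / 5324832671773687137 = -1.26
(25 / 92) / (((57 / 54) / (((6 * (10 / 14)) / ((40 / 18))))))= 6075 / 12236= 0.50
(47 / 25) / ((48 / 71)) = 2.78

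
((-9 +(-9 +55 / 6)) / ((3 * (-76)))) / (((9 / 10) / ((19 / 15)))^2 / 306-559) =-17119 / 247001247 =-0.00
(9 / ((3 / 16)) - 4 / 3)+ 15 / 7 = 1025 / 21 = 48.81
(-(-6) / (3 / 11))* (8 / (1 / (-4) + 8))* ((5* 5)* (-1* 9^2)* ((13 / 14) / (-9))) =1029600 / 217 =4744.70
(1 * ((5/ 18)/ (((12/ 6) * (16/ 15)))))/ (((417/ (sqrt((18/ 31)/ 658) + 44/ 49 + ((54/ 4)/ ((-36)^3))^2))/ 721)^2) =139384551722425 * sqrt(10199)/ 677839928619958272 + 106843819794486769486345625/ 340035222478616696784420864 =0.33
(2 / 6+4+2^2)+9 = 52 / 3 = 17.33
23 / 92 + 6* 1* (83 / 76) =517 / 76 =6.80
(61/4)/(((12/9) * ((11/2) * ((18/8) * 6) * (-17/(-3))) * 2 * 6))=61/26928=0.00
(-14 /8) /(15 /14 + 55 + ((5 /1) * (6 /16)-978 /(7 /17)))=0.00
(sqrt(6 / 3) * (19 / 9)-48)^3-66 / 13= -13090034 / 117 + 10651286 * sqrt(2) / 729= -91217.82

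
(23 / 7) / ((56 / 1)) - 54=-21145 / 392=-53.94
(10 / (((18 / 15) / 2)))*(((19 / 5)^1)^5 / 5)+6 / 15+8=4967948 / 1875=2649.57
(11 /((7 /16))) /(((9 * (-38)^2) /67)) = 0.13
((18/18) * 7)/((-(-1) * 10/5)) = 7/2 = 3.50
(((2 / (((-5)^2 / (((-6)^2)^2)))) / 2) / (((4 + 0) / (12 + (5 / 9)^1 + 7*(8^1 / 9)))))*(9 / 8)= 13689 / 50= 273.78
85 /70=17 /14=1.21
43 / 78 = 0.55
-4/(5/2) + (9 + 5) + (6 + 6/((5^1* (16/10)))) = 383/20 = 19.15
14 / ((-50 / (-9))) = 63 / 25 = 2.52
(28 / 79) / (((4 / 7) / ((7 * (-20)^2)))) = 137200 / 79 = 1736.71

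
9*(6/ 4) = 27/ 2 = 13.50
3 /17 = 0.18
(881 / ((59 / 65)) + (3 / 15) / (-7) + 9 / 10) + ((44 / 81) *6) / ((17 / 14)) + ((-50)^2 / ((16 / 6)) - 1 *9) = 1803397073 / 947835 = 1902.65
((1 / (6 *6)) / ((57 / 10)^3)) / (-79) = -250 / 131672223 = -0.00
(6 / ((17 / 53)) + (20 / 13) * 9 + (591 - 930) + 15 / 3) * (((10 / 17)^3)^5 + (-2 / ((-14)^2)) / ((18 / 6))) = 85554171845791964064830 / 92991537674399385667191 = 0.92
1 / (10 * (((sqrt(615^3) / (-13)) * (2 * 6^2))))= -13 * sqrt(615) / 272322000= -0.00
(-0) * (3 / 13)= 0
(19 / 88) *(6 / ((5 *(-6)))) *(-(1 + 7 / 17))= 57 / 935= 0.06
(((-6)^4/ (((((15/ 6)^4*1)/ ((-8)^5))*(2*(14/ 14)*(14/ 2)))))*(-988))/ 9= 8524743.12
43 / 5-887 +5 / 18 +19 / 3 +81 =-71171 / 90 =-790.79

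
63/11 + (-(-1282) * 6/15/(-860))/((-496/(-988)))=6656303/1466300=4.54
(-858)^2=736164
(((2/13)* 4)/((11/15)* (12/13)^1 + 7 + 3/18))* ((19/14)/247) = 120/278369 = 0.00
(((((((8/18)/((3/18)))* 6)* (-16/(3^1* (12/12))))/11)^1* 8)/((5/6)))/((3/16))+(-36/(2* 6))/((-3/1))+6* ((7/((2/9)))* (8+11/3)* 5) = 1753754/165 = 10628.81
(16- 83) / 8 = -67 / 8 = -8.38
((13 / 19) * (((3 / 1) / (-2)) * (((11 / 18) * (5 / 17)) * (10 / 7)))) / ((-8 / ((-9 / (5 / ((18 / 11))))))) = -0.10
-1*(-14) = 14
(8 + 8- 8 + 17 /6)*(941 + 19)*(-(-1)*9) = 93600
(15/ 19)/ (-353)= -15/ 6707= -0.00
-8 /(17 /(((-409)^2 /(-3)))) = 1338248 /51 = 26240.16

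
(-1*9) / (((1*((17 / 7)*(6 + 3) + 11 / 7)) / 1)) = -63 / 164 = -0.38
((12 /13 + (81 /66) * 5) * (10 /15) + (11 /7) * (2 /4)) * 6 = 32985 /1001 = 32.95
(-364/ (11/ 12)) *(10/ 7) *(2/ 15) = -832/ 11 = -75.64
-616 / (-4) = 154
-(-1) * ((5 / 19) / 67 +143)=182044 / 1273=143.00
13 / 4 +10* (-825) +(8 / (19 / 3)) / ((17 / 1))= -10654705 / 1292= -8246.68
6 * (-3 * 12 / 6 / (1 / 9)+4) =-300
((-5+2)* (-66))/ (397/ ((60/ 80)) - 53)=594/ 1429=0.42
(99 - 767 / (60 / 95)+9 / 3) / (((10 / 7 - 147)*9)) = 93443 / 110052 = 0.85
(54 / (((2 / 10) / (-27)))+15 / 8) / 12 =-607.34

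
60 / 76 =15 / 19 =0.79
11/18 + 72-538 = -8377/18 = -465.39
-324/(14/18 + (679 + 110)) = -729/1777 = -0.41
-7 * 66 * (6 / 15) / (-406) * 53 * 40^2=1119360 / 29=38598.62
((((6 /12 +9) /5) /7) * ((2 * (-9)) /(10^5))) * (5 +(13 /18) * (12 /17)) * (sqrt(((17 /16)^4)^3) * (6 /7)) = -68225548707 /205520896000000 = -0.00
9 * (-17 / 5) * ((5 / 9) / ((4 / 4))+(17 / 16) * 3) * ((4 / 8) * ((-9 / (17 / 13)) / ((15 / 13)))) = 273273 / 800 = 341.59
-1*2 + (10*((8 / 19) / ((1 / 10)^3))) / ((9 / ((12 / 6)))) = 159658 / 171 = 933.67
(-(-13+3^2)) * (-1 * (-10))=40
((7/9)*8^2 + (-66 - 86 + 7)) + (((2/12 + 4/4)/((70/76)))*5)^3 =4288/27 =158.81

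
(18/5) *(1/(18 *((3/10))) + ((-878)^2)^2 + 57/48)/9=51344249021917/216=237704856582.95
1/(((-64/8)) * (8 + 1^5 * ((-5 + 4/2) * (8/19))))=-19/1024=-0.02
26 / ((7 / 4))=104 / 7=14.86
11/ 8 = 1.38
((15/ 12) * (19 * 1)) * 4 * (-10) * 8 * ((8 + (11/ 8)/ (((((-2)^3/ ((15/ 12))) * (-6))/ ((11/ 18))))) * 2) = -105349775/ 864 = -121932.61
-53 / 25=-2.12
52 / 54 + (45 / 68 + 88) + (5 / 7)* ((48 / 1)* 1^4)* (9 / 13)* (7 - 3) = 30837181 / 167076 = 184.57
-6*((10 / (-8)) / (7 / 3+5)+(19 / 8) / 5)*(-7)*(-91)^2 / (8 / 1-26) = -3883789 / 660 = -5884.53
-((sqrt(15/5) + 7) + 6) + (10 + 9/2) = 3/2 - sqrt(3) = -0.23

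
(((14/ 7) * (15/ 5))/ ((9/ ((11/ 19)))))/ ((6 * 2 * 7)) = 11/ 2394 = 0.00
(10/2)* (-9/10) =-9/2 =-4.50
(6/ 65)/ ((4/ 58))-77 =-4918/ 65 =-75.66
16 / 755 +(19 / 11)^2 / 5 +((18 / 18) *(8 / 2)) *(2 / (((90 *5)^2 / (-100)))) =22714867 / 36998775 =0.61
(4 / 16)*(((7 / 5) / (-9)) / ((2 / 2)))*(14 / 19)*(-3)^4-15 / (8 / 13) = -20289 / 760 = -26.70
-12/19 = -0.63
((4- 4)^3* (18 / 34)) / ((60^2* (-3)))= 0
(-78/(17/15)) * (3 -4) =1170/17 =68.82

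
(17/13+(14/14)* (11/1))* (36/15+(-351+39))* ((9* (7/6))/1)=-520128/13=-40009.85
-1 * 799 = -799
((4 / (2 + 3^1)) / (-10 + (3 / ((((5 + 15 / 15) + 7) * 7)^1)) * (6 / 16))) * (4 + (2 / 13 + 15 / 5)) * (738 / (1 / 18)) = -276732288 / 36355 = -7611.95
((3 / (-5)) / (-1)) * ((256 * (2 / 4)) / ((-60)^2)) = 8 / 375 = 0.02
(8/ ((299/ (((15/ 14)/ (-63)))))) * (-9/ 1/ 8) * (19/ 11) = 285/ 322322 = 0.00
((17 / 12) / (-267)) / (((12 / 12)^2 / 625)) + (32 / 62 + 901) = 898.20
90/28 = 45/14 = 3.21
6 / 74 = 0.08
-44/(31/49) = -2156/31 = -69.55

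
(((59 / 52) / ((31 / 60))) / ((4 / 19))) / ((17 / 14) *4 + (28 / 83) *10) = 3256505 / 2569528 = 1.27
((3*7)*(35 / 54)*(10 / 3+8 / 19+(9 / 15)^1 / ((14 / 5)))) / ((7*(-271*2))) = -15835 / 1112184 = -0.01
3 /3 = 1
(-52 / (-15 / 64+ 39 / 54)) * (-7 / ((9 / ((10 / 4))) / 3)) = 174720 / 281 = 621.78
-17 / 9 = -1.89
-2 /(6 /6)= -2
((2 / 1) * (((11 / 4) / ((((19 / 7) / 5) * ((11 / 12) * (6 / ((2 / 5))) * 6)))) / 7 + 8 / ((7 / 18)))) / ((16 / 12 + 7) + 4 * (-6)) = -16423 / 6251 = -2.63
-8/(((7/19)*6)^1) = -76/21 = -3.62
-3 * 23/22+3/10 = -156/55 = -2.84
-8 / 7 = -1.14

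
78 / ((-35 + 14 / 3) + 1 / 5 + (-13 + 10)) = -1170 / 497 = -2.35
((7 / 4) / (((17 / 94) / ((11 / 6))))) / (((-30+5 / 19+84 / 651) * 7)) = -304513 / 3557556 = -0.09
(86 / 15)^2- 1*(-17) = 11221 / 225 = 49.87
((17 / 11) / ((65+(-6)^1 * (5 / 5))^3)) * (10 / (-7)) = -170 / 15814183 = -0.00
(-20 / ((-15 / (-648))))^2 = 746496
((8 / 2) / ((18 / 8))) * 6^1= 32 / 3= 10.67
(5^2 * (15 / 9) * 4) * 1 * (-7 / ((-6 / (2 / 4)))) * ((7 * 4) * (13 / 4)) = 79625 / 9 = 8847.22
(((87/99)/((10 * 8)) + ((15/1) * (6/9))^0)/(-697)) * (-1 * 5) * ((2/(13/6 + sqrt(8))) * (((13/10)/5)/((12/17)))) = -26533/7576800 + 2041 * sqrt(2)/631400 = 0.00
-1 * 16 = -16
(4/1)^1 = 4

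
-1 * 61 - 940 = -1001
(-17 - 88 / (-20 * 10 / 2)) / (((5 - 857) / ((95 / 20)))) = 7657 / 85200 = 0.09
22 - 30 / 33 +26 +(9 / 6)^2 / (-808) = 1674077 / 35552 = 47.09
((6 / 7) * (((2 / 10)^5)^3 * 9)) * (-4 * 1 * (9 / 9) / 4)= -54 / 213623046875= -0.00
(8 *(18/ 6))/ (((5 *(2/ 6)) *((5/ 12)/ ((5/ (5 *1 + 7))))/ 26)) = 1872/ 5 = 374.40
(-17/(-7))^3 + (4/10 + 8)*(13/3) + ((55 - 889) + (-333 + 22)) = -1876684/1715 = -1094.28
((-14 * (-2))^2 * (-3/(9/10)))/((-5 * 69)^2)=-0.02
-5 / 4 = -1.25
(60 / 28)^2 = 225 / 49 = 4.59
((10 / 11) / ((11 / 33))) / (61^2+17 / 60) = 1800 / 2456047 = 0.00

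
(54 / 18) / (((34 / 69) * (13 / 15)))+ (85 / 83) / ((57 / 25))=15629005 / 2091102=7.47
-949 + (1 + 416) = -532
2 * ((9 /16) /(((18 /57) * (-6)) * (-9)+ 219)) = 57 /11960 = 0.00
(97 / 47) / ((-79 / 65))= -6305 / 3713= -1.70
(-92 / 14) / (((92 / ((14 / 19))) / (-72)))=72 / 19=3.79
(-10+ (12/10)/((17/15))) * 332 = -50464/17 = -2968.47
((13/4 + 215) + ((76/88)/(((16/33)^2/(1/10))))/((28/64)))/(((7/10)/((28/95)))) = 490761/5320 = 92.25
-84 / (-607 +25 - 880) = 42 / 731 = 0.06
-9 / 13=-0.69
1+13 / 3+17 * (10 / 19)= 814 / 57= 14.28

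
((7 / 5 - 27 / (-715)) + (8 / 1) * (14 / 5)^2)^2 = 52607844496 / 12780625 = 4116.22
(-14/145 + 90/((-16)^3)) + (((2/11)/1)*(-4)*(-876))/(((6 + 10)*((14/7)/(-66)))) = -390240637/296960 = -1314.12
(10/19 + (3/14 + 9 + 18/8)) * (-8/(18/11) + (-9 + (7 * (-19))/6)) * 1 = -4139971/9576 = -432.33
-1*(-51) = 51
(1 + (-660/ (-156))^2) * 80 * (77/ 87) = 1338.17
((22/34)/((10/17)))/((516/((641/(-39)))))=-7051/201240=-0.04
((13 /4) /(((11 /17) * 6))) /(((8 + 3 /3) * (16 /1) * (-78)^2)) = 17 /17791488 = 0.00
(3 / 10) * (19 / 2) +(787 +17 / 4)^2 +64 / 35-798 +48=70037099 / 112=625331.24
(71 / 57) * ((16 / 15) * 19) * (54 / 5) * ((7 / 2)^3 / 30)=389.65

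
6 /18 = 1 /3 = 0.33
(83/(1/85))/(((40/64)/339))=3826632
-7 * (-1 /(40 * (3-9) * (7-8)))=7 /240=0.03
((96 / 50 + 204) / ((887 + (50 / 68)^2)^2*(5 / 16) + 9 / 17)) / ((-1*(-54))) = 6115073536 / 394752040469775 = 0.00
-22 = -22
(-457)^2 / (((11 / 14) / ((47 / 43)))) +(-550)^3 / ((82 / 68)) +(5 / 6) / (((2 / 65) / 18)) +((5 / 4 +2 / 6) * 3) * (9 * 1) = -10679992554159 / 77572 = -137678447.82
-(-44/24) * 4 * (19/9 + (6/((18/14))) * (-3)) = -2354/27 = -87.19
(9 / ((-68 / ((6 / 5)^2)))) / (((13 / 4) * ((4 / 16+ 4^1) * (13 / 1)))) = -1296 / 1221025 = -0.00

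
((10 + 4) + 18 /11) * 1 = 172 /11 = 15.64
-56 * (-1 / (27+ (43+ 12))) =28 / 41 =0.68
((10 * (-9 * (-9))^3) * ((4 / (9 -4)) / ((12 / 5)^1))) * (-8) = -14171760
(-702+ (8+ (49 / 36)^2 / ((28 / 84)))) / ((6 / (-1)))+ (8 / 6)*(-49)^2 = 8595263 / 2592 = 3316.07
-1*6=-6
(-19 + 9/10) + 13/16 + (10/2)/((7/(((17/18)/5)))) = -86449/5040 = -17.15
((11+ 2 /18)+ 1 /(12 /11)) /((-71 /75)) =-10825 /852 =-12.71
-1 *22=-22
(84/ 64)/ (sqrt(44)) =21 * sqrt(11)/ 352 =0.20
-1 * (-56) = 56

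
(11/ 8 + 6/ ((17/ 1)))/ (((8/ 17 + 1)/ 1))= 47/ 40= 1.18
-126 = -126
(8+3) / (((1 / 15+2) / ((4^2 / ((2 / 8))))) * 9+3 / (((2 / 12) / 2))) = 3520 / 11613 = 0.30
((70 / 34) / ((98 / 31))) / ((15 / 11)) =341 / 714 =0.48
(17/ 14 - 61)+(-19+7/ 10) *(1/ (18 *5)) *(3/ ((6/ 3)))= -84127/ 1400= -60.09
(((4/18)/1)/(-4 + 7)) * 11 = 22/27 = 0.81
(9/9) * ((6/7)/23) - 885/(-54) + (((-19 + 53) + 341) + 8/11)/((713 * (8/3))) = 16.62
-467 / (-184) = 467 / 184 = 2.54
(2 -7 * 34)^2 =55696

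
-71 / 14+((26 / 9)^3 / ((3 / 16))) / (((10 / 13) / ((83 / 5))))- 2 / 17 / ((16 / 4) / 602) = 35812022441 / 13012650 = 2752.09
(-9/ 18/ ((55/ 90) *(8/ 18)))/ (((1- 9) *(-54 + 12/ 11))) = -0.00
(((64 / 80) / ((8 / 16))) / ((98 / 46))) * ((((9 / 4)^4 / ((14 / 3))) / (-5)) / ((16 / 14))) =-452709 / 627200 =-0.72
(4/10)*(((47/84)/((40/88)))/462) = 47/44100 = 0.00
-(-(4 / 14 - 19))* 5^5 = -409375 / 7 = -58482.14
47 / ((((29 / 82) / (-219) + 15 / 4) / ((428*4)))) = 2889945024 / 134627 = 21466.31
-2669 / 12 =-222.42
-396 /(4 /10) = -990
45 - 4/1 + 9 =50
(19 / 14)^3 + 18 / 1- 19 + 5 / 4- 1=1.75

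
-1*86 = -86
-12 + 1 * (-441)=-453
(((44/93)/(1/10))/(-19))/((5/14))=-1232/1767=-0.70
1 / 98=0.01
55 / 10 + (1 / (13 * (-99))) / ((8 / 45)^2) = 50111 / 9152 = 5.48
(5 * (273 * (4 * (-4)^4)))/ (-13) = -107520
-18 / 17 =-1.06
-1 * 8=-8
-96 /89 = -1.08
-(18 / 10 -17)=76 / 5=15.20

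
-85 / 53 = -1.60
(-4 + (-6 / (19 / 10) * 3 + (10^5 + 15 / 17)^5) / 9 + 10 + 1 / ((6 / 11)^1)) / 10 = 111116013158401378432479.10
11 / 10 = 1.10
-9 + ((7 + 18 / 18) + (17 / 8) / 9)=-55 / 72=-0.76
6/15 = 2/5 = 0.40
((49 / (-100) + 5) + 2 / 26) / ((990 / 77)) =41741 / 117000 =0.36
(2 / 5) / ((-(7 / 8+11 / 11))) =-16 / 75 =-0.21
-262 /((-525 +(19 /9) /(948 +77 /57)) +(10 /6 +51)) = 21266409 /38338880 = 0.55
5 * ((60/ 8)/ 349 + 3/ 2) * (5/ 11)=13275/ 3839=3.46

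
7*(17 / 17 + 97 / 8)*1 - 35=455 / 8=56.88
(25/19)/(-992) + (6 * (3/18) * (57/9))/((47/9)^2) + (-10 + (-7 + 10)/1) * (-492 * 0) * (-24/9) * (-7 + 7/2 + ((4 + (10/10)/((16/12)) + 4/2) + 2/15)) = 9613799/41635232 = 0.23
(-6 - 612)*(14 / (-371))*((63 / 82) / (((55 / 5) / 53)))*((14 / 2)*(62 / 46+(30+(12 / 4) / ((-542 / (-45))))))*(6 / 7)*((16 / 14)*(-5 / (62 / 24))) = -76945152960 / 2125453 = -36201.77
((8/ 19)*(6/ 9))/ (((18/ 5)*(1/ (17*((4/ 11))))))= 2720/ 5643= 0.48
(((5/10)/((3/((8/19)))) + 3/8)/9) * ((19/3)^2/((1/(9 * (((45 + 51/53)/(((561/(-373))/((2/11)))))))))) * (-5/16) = 1460240915/47097072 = 31.00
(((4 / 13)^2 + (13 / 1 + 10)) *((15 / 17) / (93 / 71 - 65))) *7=-4156695 / 1855958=-2.24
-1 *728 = -728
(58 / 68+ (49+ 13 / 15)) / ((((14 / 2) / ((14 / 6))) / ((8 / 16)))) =25867 / 3060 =8.45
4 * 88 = 352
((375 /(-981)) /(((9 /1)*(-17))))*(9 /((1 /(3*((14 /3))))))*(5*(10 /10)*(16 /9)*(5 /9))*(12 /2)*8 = 11200000 /150093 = 74.62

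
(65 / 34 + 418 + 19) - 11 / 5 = 74241 / 170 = 436.71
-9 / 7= -1.29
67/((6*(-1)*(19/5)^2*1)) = -1675/2166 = -0.77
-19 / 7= -2.71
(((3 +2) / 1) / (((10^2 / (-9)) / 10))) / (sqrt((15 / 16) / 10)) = -6 * sqrt(6) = -14.70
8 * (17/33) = 4.12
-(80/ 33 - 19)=547/ 33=16.58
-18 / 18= -1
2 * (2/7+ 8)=116/7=16.57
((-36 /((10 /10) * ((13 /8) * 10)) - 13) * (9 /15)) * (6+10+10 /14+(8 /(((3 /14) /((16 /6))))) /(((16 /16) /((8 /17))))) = -67328153 /116025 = -580.29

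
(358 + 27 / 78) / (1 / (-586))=-2729881 / 13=-209990.85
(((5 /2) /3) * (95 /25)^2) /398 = 361 /11940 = 0.03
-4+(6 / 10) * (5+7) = 3.20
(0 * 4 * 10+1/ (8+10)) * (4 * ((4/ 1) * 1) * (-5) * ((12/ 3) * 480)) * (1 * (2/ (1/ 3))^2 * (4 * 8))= -9830400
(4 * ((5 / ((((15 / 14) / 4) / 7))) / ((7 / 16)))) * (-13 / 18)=-23296 / 27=-862.81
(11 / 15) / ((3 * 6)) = 11 / 270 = 0.04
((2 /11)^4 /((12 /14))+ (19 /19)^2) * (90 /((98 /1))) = 659685 /717409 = 0.92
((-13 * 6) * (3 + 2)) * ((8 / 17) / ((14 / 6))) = -9360 / 119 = -78.66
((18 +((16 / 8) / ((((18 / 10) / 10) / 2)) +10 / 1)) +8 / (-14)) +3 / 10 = 31469 / 630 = 49.95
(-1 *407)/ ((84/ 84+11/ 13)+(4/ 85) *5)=-89947/ 460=-195.54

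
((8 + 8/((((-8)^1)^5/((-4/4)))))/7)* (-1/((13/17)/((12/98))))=-1671219/9132032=-0.18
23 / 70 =0.33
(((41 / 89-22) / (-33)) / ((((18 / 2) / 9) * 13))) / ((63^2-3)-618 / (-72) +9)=7668 / 608388781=0.00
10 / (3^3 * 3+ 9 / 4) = 40 / 333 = 0.12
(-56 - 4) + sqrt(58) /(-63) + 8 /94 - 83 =-6717 /47 - sqrt(58) /63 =-143.04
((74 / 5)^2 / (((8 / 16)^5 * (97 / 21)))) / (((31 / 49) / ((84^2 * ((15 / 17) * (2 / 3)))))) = 2544587329536 / 255595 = 9955544.24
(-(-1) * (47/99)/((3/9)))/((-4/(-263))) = 93.64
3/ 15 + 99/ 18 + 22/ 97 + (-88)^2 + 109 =7623159/ 970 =7858.93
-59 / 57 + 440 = 25021 / 57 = 438.96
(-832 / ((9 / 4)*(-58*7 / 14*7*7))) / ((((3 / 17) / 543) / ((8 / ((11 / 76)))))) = 6226075648 / 140679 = 44257.32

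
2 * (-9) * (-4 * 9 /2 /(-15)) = -108 /5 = -21.60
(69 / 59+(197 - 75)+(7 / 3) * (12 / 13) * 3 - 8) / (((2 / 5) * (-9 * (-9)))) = 155485 / 41418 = 3.75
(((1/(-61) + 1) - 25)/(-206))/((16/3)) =4395/201056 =0.02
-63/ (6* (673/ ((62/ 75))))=-0.01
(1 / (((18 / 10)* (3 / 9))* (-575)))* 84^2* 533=-1253616 / 115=-10901.01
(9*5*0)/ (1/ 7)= 0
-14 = -14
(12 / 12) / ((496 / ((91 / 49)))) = 13 / 3472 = 0.00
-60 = -60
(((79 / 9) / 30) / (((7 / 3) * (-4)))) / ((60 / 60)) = -79 / 2520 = -0.03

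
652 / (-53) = -652 / 53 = -12.30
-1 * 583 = -583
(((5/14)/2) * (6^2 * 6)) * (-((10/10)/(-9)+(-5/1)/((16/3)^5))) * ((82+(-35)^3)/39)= -226698271115/47710208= -4751.57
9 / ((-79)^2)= 9 / 6241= 0.00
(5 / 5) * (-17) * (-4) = 68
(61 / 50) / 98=61 / 4900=0.01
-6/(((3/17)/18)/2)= -1224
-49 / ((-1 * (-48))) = -49 / 48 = -1.02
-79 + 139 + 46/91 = 5506/91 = 60.51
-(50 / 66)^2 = -625 / 1089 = -0.57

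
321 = 321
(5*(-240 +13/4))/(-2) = 4735/8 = 591.88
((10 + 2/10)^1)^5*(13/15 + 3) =6670488186/15625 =426911.24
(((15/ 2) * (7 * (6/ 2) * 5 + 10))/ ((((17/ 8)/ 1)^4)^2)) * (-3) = -43411046400/ 6975757441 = -6.22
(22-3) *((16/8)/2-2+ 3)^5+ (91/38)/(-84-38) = 2818597/4636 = 607.98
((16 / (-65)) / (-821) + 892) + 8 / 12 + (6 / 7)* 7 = 143872088 / 160095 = 898.67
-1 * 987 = -987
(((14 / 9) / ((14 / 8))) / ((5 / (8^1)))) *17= 1088 / 45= 24.18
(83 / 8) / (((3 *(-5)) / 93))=-2573 / 40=-64.32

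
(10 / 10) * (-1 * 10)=-10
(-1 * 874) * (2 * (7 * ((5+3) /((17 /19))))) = -1859872 /17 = -109404.24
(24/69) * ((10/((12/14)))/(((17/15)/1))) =1400/391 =3.58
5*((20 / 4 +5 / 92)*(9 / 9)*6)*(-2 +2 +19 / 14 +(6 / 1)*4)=2476125 / 644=3844.91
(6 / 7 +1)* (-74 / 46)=-481 / 161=-2.99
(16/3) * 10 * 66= 3520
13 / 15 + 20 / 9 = 139 / 45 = 3.09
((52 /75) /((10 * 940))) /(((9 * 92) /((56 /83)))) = 91 /1514075625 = 0.00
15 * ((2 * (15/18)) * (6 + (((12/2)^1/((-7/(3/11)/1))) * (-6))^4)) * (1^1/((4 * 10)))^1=867417855/140612164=6.17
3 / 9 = 1 / 3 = 0.33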